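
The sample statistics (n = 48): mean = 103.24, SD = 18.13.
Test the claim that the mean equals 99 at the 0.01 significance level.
One-sample t-test:
H₀: μ = 99
H₁: μ ≠ 99
df = n - 1 = 47
t = (x̄ - μ₀) / (s/√n) = (103.24 - 99) / (18.13/√48) = 1.620
p-value = 0.1119

Since p-value > α = 0.01, we fail to reject H₀.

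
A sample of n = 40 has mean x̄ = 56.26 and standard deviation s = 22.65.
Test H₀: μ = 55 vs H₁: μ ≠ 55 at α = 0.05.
One-sample t-test:
H₀: μ = 55
H₁: μ ≠ 55
df = n - 1 = 39
t = (x̄ - μ₀) / (s/√n) = (56.26 - 55) / (22.65/√40) = 0.352
p-value = 0.7269

Since p-value > α = 0.05, we fail to reject H₀.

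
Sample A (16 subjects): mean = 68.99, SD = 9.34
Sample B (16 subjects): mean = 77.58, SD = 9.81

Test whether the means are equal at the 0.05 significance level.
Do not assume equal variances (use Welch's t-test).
Welch's two-sample t-test:
H₀: μ₁ = μ₂
H₁: μ₁ ≠ μ₂
s₁²/n₁ = 9.34²/16 = 5.4522,  s₂²/n₂ = 9.81²/16 = 6.0148
SE = √(s₁²/n₁ + s₂²/n₂) = √(5.4522 + 6.0148) = 3.3863
df (Welch-Satterthwaite) = (s₁²/n₁ + s₂²/n₂)² / [(s₁²/n₁)²/(n₁-1) + (s₂²/n₂)²/(n₂-1)] ≈ 29.93
t = (x̄₁ - x̄₂) / SE = (68.99 - 77.58) / 3.3863 = -8.59 / 3.3863 = -2.537
p-value = 0.0166

Since p-value < α = 0.05, we reject H₀.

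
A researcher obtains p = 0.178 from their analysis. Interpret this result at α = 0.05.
Since p = 0.178 > α = 0.05, fail to reject H₀.
There is insufficient evidence to reject the null hypothesis; the result is not statistically significant at the 0.05 level.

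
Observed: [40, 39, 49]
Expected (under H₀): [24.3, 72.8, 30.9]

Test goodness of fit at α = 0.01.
Chi-square goodness of fit test:
H₀: observed counts match expected distribution
H₁: observed counts differ from expected distribution
df = k - 1 = 2
χ² = Σ(O - E)²/E
   = (40 - 24.3)²/24.3 + (39 - 72.8)²/72.8 + (49 - 30.9)²/30.9
   = 10.144 + 15.693 + 10.602
   = 36.44
p-value < 0.0001

Since p-value < α = 0.01, we reject H₀.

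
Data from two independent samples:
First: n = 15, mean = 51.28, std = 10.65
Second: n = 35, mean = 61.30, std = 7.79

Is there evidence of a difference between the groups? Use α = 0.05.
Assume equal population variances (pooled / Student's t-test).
Student's two-sample t-test (equal variances):
H₀: μ₁ = μ₂
H₁: μ₁ ≠ μ₂
df = n₁ + n₂ - 2 = 48
Pooled variance s_p² = [(n₁-1)s₁² + (n₂-1)s₂²] / (n₁ + n₂ - 2) = [(14)(10.65²) + (34)(7.79²)] / 48 = 76.0661
SE = √(s_p²(1/n₁ + 1/n₂)) = √(76.0661 × (1/15 + 1/35)) = 2.6915
t = (x̄₁ - x̄₂) / SE = (51.28 - 61.30) / 2.6915 = -10.02 / 2.6915 = -3.723
p-value = 0.0005

Since p-value < α = 0.05, we reject H₀.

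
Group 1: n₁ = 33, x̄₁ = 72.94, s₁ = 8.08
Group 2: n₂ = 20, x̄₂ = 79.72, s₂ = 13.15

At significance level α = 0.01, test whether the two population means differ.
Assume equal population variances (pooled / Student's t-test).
Student's two-sample t-test (equal variances):
H₀: μ₁ = μ₂
H₁: μ₁ ≠ μ₂
df = n₁ + n₂ - 2 = 51
Pooled variance s_p² = [(n₁-1)s₁² + (n₂-1)s₂²] / (n₁ + n₂ - 2) = [(32)(8.08²) + (19)(13.15²)] / 51 = 105.3861
SE = √(s_p²(1/n₁ + 1/n₂)) = √(105.3861 × (1/33 + 1/20)) = 2.9091
t = (x̄₁ - x̄₂) / SE = (72.94 - 79.72) / 2.9091 = -6.78 / 2.9091 = -2.331
p-value = 0.0238

Since p-value > α = 0.01, we fail to reject H₀.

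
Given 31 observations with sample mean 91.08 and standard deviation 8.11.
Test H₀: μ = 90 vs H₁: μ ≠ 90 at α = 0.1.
One-sample t-test:
H₀: μ = 90
H₁: μ ≠ 90
df = n - 1 = 30
t = (x̄ - μ₀) / (s/√n) = (91.08 - 90) / (8.11/√31) = 0.741
p-value = 0.4642

Since p-value > α = 0.1, we fail to reject H₀.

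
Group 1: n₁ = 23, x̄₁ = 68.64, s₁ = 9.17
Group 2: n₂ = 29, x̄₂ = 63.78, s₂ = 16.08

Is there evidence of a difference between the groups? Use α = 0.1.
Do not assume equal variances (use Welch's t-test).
Welch's two-sample t-test:
H₀: μ₁ = μ₂
H₁: μ₁ ≠ μ₂
s₁²/n₁ = 9.17²/23 = 3.6560,  s₂²/n₂ = 16.08²/29 = 8.9161
SE = √(s₁²/n₁ + s₂²/n₂) = √(3.6560 + 8.9161) = 3.5457
df (Welch-Satterthwaite) = (s₁²/n₁ + s₂²/n₂)² / [(s₁²/n₁)²/(n₁-1) + (s₂²/n₂)²/(n₂-1)] ≈ 45.86
t = (x̄₁ - x̄₂) / SE = (68.64 - 63.78) / 3.5457 = 4.86 / 3.5457 = 1.371
p-value = 0.1772

Since p-value > α = 0.1, we fail to reject H₀.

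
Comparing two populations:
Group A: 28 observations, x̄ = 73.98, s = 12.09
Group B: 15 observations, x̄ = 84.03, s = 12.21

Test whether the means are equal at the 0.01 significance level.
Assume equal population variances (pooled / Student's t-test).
Student's two-sample t-test (equal variances):
H₀: μ₁ = μ₂
H₁: μ₁ ≠ μ₂
df = n₁ + n₂ - 2 = 41
Pooled variance s_p² = [(n₁-1)s₁² + (n₂-1)s₂²] / (n₁ + n₂ - 2) = [(27)(12.09²) + (14)(12.21²)] / 41 = 147.1638
SE = √(s_p²(1/n₁ + 1/n₂)) = √(147.1638 × (1/28 + 1/15)) = 3.8816
t = (x̄₁ - x̄₂) / SE = (73.98 - 84.03) / 3.8816 = -10.05 / 3.8816 = -2.589
p-value = 0.0133

Since p-value > α = 0.01, we fail to reject H₀.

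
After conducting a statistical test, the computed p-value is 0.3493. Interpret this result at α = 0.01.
Since p = 0.3493 > α = 0.01, fail to reject H₀.
There is insufficient evidence to reject the null hypothesis; the result is not statistically significant at the 0.01 level.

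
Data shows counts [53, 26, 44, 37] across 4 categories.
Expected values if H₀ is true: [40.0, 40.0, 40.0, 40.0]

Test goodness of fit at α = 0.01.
Chi-square goodness of fit test:
H₀: observed counts match expected distribution
H₁: observed counts differ from expected distribution
df = k - 1 = 3
χ² = Σ(O - E)²/E
   = (53 - 40.0)²/40.0 + (26 - 40.0)²/40.0 + (44 - 40.0)²/40.0 + (37 - 40.0)²/40.0
   = 4.225 + 4.900 + 0.400 + 0.225
   = 9.75
p-value = 0.0208

Since p-value > α = 0.01, we fail to reject H₀.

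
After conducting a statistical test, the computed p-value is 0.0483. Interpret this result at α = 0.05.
Since p = 0.0483 < α = 0.05, reject H₀.
There is sufficient evidence to reject the null hypothesis; the result is statistically significant at the 0.05 level.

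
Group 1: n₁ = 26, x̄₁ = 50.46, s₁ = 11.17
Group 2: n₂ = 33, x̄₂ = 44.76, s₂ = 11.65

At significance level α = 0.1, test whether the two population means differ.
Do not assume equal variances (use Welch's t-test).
Welch's two-sample t-test:
H₀: μ₁ = μ₂
H₁: μ₁ ≠ μ₂
s₁²/n₁ = 11.17²/26 = 4.7988,  s₂²/n₂ = 11.65²/33 = 4.1128
SE = √(s₁²/n₁ + s₂²/n₂) = √(4.7988 + 4.1128) = 2.9852
df (Welch-Satterthwaite) = (s₁²/n₁ + s₂²/n₂)² / [(s₁²/n₁)²/(n₁-1) + (s₂²/n₂)²/(n₂-1)] ≈ 54.78
t = (x̄₁ - x̄₂) / SE = (50.46 - 44.76) / 2.9852 = 5.70 / 2.9852 = 1.909
p-value = 0.0615

Since p-value < α = 0.1, we reject H₀.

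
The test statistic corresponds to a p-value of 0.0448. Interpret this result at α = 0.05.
Since p = 0.0448 < α = 0.05, reject H₀.
There is sufficient evidence to reject the null hypothesis; the result is statistically significant at the 0.05 level.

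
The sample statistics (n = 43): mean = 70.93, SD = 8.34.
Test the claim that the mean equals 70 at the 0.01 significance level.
One-sample t-test:
H₀: μ = 70
H₁: μ ≠ 70
df = n - 1 = 42
t = (x̄ - μ₀) / (s/√n) = (70.93 - 70) / (8.34/√43) = 0.731
p-value = 0.4687

Since p-value > α = 0.01, we fail to reject H₀.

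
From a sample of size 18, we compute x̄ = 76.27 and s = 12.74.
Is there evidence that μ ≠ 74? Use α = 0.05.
One-sample t-test:
H₀: μ = 74
H₁: μ ≠ 74
df = n - 1 = 17
t = (x̄ - μ₀) / (s/√n) = (76.27 - 74) / (12.74/√18) = 0.756
p-value = 0.4600

Since p-value > α = 0.05, we fail to reject H₀.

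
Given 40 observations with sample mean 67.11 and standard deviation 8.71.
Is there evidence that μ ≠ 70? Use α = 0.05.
One-sample t-test:
H₀: μ = 70
H₁: μ ≠ 70
df = n - 1 = 39
t = (x̄ - μ₀) / (s/√n) = (67.11 - 70) / (8.71/√40) = -2.099
p-value = 0.0424

Since p-value < α = 0.05, we reject H₀.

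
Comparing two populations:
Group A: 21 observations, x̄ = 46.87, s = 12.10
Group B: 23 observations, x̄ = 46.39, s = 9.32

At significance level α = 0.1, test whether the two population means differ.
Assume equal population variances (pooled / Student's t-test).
Student's two-sample t-test (equal variances):
H₀: μ₁ = μ₂
H₁: μ₁ ≠ μ₂
df = n₁ + n₂ - 2 = 42
Pooled variance s_p² = [(n₁-1)s₁² + (n₂-1)s₂²] / (n₁ + n₂ - 2) = [(20)(12.10²) + (22)(9.32²)] / 42 = 115.2184
SE = √(s_p²(1/n₁ + 1/n₂)) = √(115.2184 × (1/21 + 1/23)) = 3.2398
t = (x̄₁ - x̄₂) / SE = (46.87 - 46.39) / 3.2398 = 0.48 / 3.2398 = 0.148
p-value = 0.8829

Since p-value > α = 0.1, we fail to reject H₀.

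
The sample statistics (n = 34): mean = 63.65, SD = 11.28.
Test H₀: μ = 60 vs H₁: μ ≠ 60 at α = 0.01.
One-sample t-test:
H₀: μ = 60
H₁: μ ≠ 60
df = n - 1 = 33
t = (x̄ - μ₀) / (s/√n) = (63.65 - 60) / (11.28/√34) = 1.887
p-value = 0.0680

Since p-value > α = 0.01, we fail to reject H₀.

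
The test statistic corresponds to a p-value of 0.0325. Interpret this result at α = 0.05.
Since p = 0.0325 < α = 0.05, reject H₀.
There is sufficient evidence to reject the null hypothesis; the result is statistically significant at the 0.05 level.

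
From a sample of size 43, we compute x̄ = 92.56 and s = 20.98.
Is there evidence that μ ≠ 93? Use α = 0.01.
One-sample t-test:
H₀: μ = 93
H₁: μ ≠ 93
df = n - 1 = 42
t = (x̄ - μ₀) / (s/√n) = (92.56 - 93) / (20.98/√43) = -0.138
p-value = 0.8913

Since p-value > α = 0.01, we fail to reject H₀.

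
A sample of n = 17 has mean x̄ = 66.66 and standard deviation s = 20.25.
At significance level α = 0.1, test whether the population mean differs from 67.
One-sample t-test:
H₀: μ = 67
H₁: μ ≠ 67
df = n - 1 = 16
t = (x̄ - μ₀) / (s/√n) = (66.66 - 67) / (20.25/√17) = -0.069
p-value = 0.9457

Since p-value > α = 0.1, we fail to reject H₀.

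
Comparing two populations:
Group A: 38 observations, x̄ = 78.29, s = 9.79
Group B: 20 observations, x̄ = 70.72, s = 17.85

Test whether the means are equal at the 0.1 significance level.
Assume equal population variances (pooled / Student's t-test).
Student's two-sample t-test (equal variances):
H₀: μ₁ = μ₂
H₁: μ₁ ≠ μ₂
df = n₁ + n₂ - 2 = 56
Pooled variance s_p² = [(n₁-1)s₁² + (n₂-1)s₂²] / (n₁ + n₂ - 2) = [(37)(9.79²) + (19)(17.85²)] / 56 = 171.4296
SE = √(s_p²(1/n₁ + 1/n₂)) = √(171.4296 × (1/38 + 1/20)) = 3.6170
t = (x̄₁ - x̄₂) / SE = (78.29 - 70.72) / 3.6170 = 7.57 / 3.6170 = 2.093
p-value = 0.0409

Since p-value < α = 0.1, we reject H₀.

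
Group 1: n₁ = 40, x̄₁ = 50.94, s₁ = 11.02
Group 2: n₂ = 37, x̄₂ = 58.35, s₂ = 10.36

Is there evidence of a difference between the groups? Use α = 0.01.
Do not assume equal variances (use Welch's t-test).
Welch's two-sample t-test:
H₀: μ₁ = μ₂
H₁: μ₁ ≠ μ₂
s₁²/n₁ = 11.02²/40 = 3.0360,  s₂²/n₂ = 10.36²/37 = 2.9008
SE = √(s₁²/n₁ + s₂²/n₂) = √(3.0360 + 2.9008) = 2.4366
df (Welch-Satterthwaite) = (s₁²/n₁ + s₂²/n₂)² / [(s₁²/n₁)²/(n₁-1) + (s₂²/n₂)²/(n₂-1)] ≈ 74.98
t = (x̄₁ - x̄₂) / SE = (50.94 - 58.35) / 2.4366 = -7.41 / 2.4366 = -3.041
p-value = 0.0032

Since p-value < α = 0.01, we reject H₀.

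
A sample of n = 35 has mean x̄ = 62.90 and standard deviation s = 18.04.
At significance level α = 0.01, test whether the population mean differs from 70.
One-sample t-test:
H₀: μ = 70
H₁: μ ≠ 70
df = n - 1 = 34
t = (x̄ - μ₀) / (s/√n) = (62.90 - 70) / (18.04/√35) = -2.328
p-value = 0.0260

Since p-value > α = 0.01, we fail to reject H₀.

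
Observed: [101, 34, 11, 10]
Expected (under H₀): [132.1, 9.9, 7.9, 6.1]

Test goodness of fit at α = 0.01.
Chi-square goodness of fit test:
H₀: observed counts match expected distribution
H₁: observed counts differ from expected distribution
df = k - 1 = 3
χ² = Σ(O - E)²/E
   = (101 - 132.1)²/132.1 + (34 - 9.9)²/9.9 + (11 - 7.9)²/7.9 + (10 - 6.1)²/6.1
   = 7.322 + 58.668 + 1.216 + 2.493
   = 69.70
p-value < 0.0001

Since p-value < α = 0.01, we reject H₀.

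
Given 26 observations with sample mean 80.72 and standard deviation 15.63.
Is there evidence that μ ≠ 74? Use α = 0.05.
One-sample t-test:
H₀: μ = 74
H₁: μ ≠ 74
df = n - 1 = 25
t = (x̄ - μ₀) / (s/√n) = (80.72 - 74) / (15.63/√26) = 2.192
p-value = 0.0379

Since p-value < α = 0.05, we reject H₀.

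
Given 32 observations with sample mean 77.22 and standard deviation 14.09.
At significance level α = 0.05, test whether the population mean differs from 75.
One-sample t-test:
H₀: μ = 75
H₁: μ ≠ 75
df = n - 1 = 31
t = (x̄ - μ₀) / (s/√n) = (77.22 - 75) / (14.09/√32) = 0.891
p-value = 0.3796

Since p-value > α = 0.05, we fail to reject H₀.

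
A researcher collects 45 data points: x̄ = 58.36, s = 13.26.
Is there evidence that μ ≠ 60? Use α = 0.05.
One-sample t-test:
H₀: μ = 60
H₁: μ ≠ 60
df = n - 1 = 44
t = (x̄ - μ₀) / (s/√n) = (58.36 - 60) / (13.26/√45) = -0.830
p-value = 0.4112

Since p-value > α = 0.05, we fail to reject H₀.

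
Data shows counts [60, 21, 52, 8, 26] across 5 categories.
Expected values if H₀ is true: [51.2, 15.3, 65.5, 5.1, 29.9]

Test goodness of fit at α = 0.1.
Chi-square goodness of fit test:
H₀: observed counts match expected distribution
H₁: observed counts differ from expected distribution
df = k - 1 = 4
χ² = Σ(O - E)²/E
   = (60 - 51.2)²/51.2 + (21 - 15.3)²/15.3 + (52 - 65.5)²/65.5 + (8 - 5.1)²/5.1 + (26 - 29.9)²/29.9
   = 1.512 + 2.124 + 2.782 + 1.649 + 0.509
   = 8.58
p-value = 0.0726

Since p-value < α = 0.1, we reject H₀.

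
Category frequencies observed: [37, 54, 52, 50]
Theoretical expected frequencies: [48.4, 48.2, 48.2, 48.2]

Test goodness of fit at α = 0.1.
Chi-square goodness of fit test:
H₀: observed counts match expected distribution
H₁: observed counts differ from expected distribution
df = k - 1 = 3
χ² = Σ(O - E)²/E
   = (37 - 48.4)²/48.4 + (54 - 48.2)²/48.2 + (52 - 48.2)²/48.2 + (50 - 48.2)²/48.2
   = 2.685 + 0.698 + 0.300 + 0.067
   = 3.75
p-value = 0.2898

Since p-value > α = 0.1, we fail to reject H₀.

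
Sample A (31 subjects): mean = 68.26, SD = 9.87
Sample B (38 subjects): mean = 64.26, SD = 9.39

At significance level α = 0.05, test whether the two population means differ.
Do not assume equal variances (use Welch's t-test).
Welch's two-sample t-test:
H₀: μ₁ = μ₂
H₁: μ₁ ≠ μ₂
s₁²/n₁ = 9.87²/31 = 3.1425,  s₂²/n₂ = 9.39²/38 = 2.3203
SE = √(s₁²/n₁ + s₂²/n₂) = √(3.1425 + 2.3203) = 2.3373
df (Welch-Satterthwaite) = (s₁²/n₁ + s₂²/n₂)² / [(s₁²/n₁)²/(n₁-1) + (s₂²/n₂)²/(n₂-1)] ≈ 62.87
t = (x̄₁ - x̄₂) / SE = (68.26 - 64.26) / 2.3373 = 4.00 / 2.3373 = 1.711
p-value = 0.0919

Since p-value > α = 0.05, we fail to reject H₀.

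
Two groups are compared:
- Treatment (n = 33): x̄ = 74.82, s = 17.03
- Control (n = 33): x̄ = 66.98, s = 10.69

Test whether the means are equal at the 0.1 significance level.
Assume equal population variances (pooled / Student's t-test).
Student's two-sample t-test (equal variances):
H₀: μ₁ = μ₂
H₁: μ₁ ≠ μ₂
df = n₁ + n₂ - 2 = 64
Pooled variance s_p² = [(n₁-1)s₁² + (n₂-1)s₂²] / (n₁ + n₂ - 2) = [(32)(17.03²) + (32)(10.69²)] / 64 = 202.1485
SE = √(s_p²(1/n₁ + 1/n₂)) = √(202.1485 × (1/33 + 1/33)) = 3.5002
t = (x̄₁ - x̄₂) / SE = (74.82 - 66.98) / 3.5002 = 7.84 / 3.5002 = 2.240
p-value = 0.0286

Since p-value < α = 0.1, we reject H₀.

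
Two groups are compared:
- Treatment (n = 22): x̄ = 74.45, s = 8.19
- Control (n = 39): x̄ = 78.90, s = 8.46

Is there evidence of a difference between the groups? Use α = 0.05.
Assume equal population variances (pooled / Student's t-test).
Student's two-sample t-test (equal variances):
H₀: μ₁ = μ₂
H₁: μ₁ ≠ μ₂
df = n₁ + n₂ - 2 = 59
Pooled variance s_p² = [(n₁-1)s₁² + (n₂-1)s₂²] / (n₁ + n₂ - 2) = [(21)(8.19²) + (38)(8.46²)] / 59 = 69.9715
SE = √(s_p²(1/n₁ + 1/n₂)) = √(69.9715 × (1/22 + 1/39)) = 2.2304
t = (x̄₁ - x̄₂) / SE = (74.45 - 78.90) / 2.2304 = -4.45 / 2.2304 = -1.995
p-value = 0.0507

Since p-value > α = 0.05, we fail to reject H₀.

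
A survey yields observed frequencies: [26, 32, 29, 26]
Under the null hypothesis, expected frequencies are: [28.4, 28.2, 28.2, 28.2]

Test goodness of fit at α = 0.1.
Chi-square goodness of fit test:
H₀: observed counts match expected distribution
H₁: observed counts differ from expected distribution
df = k - 1 = 3
χ² = Σ(O - E)²/E
   = (26 - 28.4)²/28.4 + (32 - 28.2)²/28.2 + (29 - 28.2)²/28.2 + (26 - 28.2)²/28.2
   = 0.203 + 0.512 + 0.023 + 0.172
   = 0.91
p-value = 0.8232

Since p-value > α = 0.1, we fail to reject H₀.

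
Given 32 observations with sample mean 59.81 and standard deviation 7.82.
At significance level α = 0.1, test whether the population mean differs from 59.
One-sample t-test:
H₀: μ = 59
H₁: μ ≠ 59
df = n - 1 = 31
t = (x̄ - μ₀) / (s/√n) = (59.81 - 59) / (7.82/√32) = 0.586
p-value = 0.5622

Since p-value > α = 0.1, we fail to reject H₀.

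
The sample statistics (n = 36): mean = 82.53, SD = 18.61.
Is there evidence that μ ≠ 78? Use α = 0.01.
One-sample t-test:
H₀: μ = 78
H₁: μ ≠ 78
df = n - 1 = 35
t = (x̄ - μ₀) / (s/√n) = (82.53 - 78) / (18.61/√36) = 1.461
p-value = 0.1531

Since p-value > α = 0.01, we fail to reject H₀.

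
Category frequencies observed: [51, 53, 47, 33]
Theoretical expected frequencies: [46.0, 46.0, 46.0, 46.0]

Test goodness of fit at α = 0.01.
Chi-square goodness of fit test:
H₀: observed counts match expected distribution
H₁: observed counts differ from expected distribution
df = k - 1 = 3
χ² = Σ(O - E)²/E
   = (51 - 46.0)²/46.0 + (53 - 46.0)²/46.0 + (47 - 46.0)²/46.0 + (33 - 46.0)²/46.0
   = 0.543 + 1.065 + 0.022 + 3.674
   = 5.30
p-value = 0.1508

Since p-value > α = 0.01, we fail to reject H₀.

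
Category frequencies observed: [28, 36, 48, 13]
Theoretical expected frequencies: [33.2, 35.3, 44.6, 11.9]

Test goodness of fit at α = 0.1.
Chi-square goodness of fit test:
H₀: observed counts match expected distribution
H₁: observed counts differ from expected distribution
df = k - 1 = 3
χ² = Σ(O - E)²/E
   = (28 - 33.2)²/33.2 + (36 - 35.3)²/35.3 + (48 - 44.6)²/44.6 + (13 - 11.9)²/11.9
   = 0.814 + 0.014 + 0.259 + 0.102
   = 1.19
p-value = 0.7556

Since p-value > α = 0.1, we fail to reject H₀.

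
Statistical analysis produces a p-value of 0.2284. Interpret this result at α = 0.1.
Since p = 0.2284 > α = 0.1, fail to reject H₀.
There is insufficient evidence to reject the null hypothesis; the result is not statistically significant at the 0.1 level.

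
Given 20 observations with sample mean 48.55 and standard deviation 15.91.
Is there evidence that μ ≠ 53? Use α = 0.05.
One-sample t-test:
H₀: μ = 53
H₁: μ ≠ 53
df = n - 1 = 19
t = (x̄ - μ₀) / (s/√n) = (48.55 - 53) / (15.91/√20) = -1.251
p-value = 0.2262

Since p-value > α = 0.05, we fail to reject H₀.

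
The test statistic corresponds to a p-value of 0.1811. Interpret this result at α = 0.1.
Since p = 0.1811 > α = 0.1, fail to reject H₀.
There is insufficient evidence to reject the null hypothesis; the result is not statistically significant at the 0.1 level.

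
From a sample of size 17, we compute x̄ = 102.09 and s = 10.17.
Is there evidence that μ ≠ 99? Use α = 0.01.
One-sample t-test:
H₀: μ = 99
H₁: μ ≠ 99
df = n - 1 = 16
t = (x̄ - μ₀) / (s/√n) = (102.09 - 99) / (10.17/√17) = 1.253
p-value = 0.2283

Since p-value > α = 0.01, we fail to reject H₀.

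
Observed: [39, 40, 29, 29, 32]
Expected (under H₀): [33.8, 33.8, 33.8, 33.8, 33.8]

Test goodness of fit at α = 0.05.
Chi-square goodness of fit test:
H₀: observed counts match expected distribution
H₁: observed counts differ from expected distribution
df = k - 1 = 4
χ² = Σ(O - E)²/E
   = (39 - 33.8)²/33.8 + (40 - 33.8)²/33.8 + (29 - 33.8)²/33.8 + (29 - 33.8)²/33.8 + (32 - 33.8)²/33.8
   = 0.800 + 1.137 + 0.682 + 0.682 + 0.096
   = 3.40
p-value = 0.4938

Since p-value > α = 0.05, we fail to reject H₀.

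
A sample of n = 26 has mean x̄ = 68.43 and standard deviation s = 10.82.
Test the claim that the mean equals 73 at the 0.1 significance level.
One-sample t-test:
H₀: μ = 73
H₁: μ ≠ 73
df = n - 1 = 25
t = (x̄ - μ₀) / (s/√n) = (68.43 - 73) / (10.82/√26) = -2.154
p-value = 0.0411

Since p-value < α = 0.1, we reject H₀.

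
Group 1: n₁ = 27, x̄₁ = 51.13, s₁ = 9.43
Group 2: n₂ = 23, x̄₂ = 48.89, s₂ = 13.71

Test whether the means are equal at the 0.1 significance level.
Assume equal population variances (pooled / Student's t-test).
Student's two-sample t-test (equal variances):
H₀: μ₁ = μ₂
H₁: μ₁ ≠ μ₂
df = n₁ + n₂ - 2 = 48
Pooled variance s_p² = [(n₁-1)s₁² + (n₂-1)s₂²] / (n₁ + n₂ - 2) = [(26)(9.43²) + (22)(13.71²)] / 48 = 134.3179
SE = √(s_p²(1/n₁ + 1/n₂)) = √(134.3179 × (1/27 + 1/23)) = 3.2886
t = (x̄₁ - x̄₂) / SE = (51.13 - 48.89) / 3.2886 = 2.24 / 3.2886 = 0.681
p-value = 0.4991

Since p-value > α = 0.1, we fail to reject H₀.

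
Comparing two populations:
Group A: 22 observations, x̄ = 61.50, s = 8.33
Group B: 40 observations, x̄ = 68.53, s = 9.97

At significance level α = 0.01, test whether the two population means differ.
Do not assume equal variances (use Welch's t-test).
Welch's two-sample t-test:
H₀: μ₁ = μ₂
H₁: μ₁ ≠ μ₂
s₁²/n₁ = 8.33²/22 = 3.1540,  s₂²/n₂ = 9.97²/40 = 2.4850
SE = √(s₁²/n₁ + s₂²/n₂) = √(3.1540 + 2.4850) = 2.3747
df (Welch-Satterthwaite) = (s₁²/n₁ + s₂²/n₂)² / [(s₁²/n₁)²/(n₁-1) + (s₂²/n₂)²/(n₂-1)] ≈ 50.31
t = (x̄₁ - x̄₂) / SE = (61.50 - 68.53) / 2.3747 = -7.03 / 2.3747 = -2.960
p-value = 0.0047

Since p-value < α = 0.01, we reject H₀.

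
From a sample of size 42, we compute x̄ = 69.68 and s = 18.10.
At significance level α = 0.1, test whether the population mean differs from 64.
One-sample t-test:
H₀: μ = 64
H₁: μ ≠ 64
df = n - 1 = 41
t = (x̄ - μ₀) / (s/√n) = (69.68 - 64) / (18.10/√42) = 2.034
p-value = 0.0485

Since p-value < α = 0.1, we reject H₀.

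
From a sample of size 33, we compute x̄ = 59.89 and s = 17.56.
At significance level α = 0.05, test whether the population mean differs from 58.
One-sample t-test:
H₀: μ = 58
H₁: μ ≠ 58
df = n - 1 = 32
t = (x̄ - μ₀) / (s/√n) = (59.89 - 58) / (17.56/√33) = 0.618
p-value = 0.5408

Since p-value > α = 0.05, we fail to reject H₀.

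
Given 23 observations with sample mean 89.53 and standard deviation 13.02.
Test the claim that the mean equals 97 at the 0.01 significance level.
One-sample t-test:
H₀: μ = 97
H₁: μ ≠ 97
df = n - 1 = 22
t = (x̄ - μ₀) / (s/√n) = (89.53 - 97) / (13.02/√23) = -2.752
p-value = 0.0116

Since p-value > α = 0.01, we fail to reject H₀.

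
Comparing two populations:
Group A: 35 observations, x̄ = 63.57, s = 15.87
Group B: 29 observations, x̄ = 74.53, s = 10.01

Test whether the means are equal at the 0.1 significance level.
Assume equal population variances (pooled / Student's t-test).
Student's two-sample t-test (equal variances):
H₀: μ₁ = μ₂
H₁: μ₁ ≠ μ₂
df = n₁ + n₂ - 2 = 62
Pooled variance s_p² = [(n₁-1)s₁² + (n₂-1)s₂²] / (n₁ + n₂ - 2) = [(34)(15.87²) + (28)(10.01²)] / 62 = 183.3667
SE = √(s_p²(1/n₁ + 1/n₂)) = √(183.3667 × (1/35 + 1/29)) = 3.4003
t = (x̄₁ - x̄₂) / SE = (63.57 - 74.53) / 3.4003 = -10.96 / 3.4003 = -3.223
p-value = 0.0020

Since p-value < α = 0.1, we reject H₀.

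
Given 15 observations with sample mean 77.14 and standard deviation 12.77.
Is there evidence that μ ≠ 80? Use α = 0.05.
One-sample t-test:
H₀: μ = 80
H₁: μ ≠ 80
df = n - 1 = 14
t = (x̄ - μ₀) / (s/√n) = (77.14 - 80) / (12.77/√15) = -0.867
p-value = 0.4003

Since p-value > α = 0.05, we fail to reject H₀.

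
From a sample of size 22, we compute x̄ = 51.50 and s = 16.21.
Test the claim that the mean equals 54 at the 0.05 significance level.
One-sample t-test:
H₀: μ = 54
H₁: μ ≠ 54
df = n - 1 = 21
t = (x̄ - μ₀) / (s/√n) = (51.50 - 54) / (16.21/√22) = -0.723
p-value = 0.4774

Since p-value > α = 0.05, we fail to reject H₀.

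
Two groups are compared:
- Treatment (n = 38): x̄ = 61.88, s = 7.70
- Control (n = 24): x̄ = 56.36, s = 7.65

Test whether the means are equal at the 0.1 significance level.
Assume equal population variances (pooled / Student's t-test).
Student's two-sample t-test (equal variances):
H₀: μ₁ = μ₂
H₁: μ₁ ≠ μ₂
df = n₁ + n₂ - 2 = 60
Pooled variance s_p² = [(n₁-1)s₁² + (n₂-1)s₂²] / (n₁ + n₂ - 2) = [(37)(7.70²) + (23)(7.65²)] / 60 = 58.9958
SE = √(s_p²(1/n₁ + 1/n₂)) = √(58.9958 × (1/38 + 1/24)) = 2.0027
t = (x̄₁ - x̄₂) / SE = (61.88 - 56.36) / 2.0027 = 5.52 / 2.0027 = 2.756
p-value = 0.0077

Since p-value < α = 0.1, we reject H₀.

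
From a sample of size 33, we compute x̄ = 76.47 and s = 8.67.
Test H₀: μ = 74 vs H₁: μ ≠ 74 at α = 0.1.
One-sample t-test:
H₀: μ = 74
H₁: μ ≠ 74
df = n - 1 = 32
t = (x̄ - μ₀) / (s/√n) = (76.47 - 74) / (8.67/√33) = 1.637
p-value = 0.1115

Since p-value > α = 0.1, we fail to reject H₀.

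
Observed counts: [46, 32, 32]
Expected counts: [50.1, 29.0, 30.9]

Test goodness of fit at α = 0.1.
Chi-square goodness of fit test:
H₀: observed counts match expected distribution
H₁: observed counts differ from expected distribution
df = k - 1 = 2
χ² = Σ(O - E)²/E
   = (46 - 50.1)²/50.1 + (32 - 29.0)²/29.0 + (32 - 30.9)²/30.9
   = 0.336 + 0.310 + 0.039
   = 0.69
p-value = 0.7100

Since p-value > α = 0.1, we fail to reject H₀.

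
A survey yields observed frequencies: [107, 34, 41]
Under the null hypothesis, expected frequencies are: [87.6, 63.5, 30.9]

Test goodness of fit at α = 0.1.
Chi-square goodness of fit test:
H₀: observed counts match expected distribution
H₁: observed counts differ from expected distribution
df = k - 1 = 2
χ² = Σ(O - E)²/E
   = (107 - 87.6)²/87.6 + (34 - 63.5)²/63.5 + (41 - 30.9)²/30.9
   = 4.296 + 13.705 + 3.301
   = 21.30
p-value < 0.0001

Since p-value < α = 0.1, we reject H₀.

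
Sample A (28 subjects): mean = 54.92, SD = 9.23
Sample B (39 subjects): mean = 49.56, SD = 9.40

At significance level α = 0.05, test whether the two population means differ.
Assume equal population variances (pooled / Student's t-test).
Student's two-sample t-test (equal variances):
H₀: μ₁ = μ₂
H₁: μ₁ ≠ μ₂
df = n₁ + n₂ - 2 = 65
Pooled variance s_p² = [(n₁-1)s₁² + (n₂-1)s₂²] / (n₁ + n₂ - 2) = [(27)(9.23²) + (38)(9.40²)] / 65 = 87.0444
SE = √(s_p²(1/n₁ + 1/n₂)) = √(87.0444 × (1/28 + 1/39)) = 2.3110
t = (x̄₁ - x̄₂) / SE = (54.92 - 49.56) / 2.3110 = 5.36 / 2.3110 = 2.319
p-value = 0.0235

Since p-value < α = 0.05, we reject H₀.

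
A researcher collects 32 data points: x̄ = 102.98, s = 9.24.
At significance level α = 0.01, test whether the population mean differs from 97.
One-sample t-test:
H₀: μ = 97
H₁: μ ≠ 97
df = n - 1 = 31
t = (x̄ - μ₀) / (s/√n) = (102.98 - 97) / (9.24/√32) = 3.661
p-value = 0.0009

Since p-value < α = 0.01, we reject H₀.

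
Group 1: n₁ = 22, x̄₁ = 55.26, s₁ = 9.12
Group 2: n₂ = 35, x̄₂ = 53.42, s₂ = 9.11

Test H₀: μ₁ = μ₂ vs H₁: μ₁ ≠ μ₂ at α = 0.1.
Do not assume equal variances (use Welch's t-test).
Welch's two-sample t-test:
H₀: μ₁ = μ₂
H₁: μ₁ ≠ μ₂
s₁²/n₁ = 9.12²/22 = 3.7807,  s₂²/n₂ = 9.11²/35 = 2.3712
SE = √(s₁²/n₁ + s₂²/n₂) = √(3.7807 + 2.3712) = 2.4803
df (Welch-Satterthwaite) = (s₁²/n₁ + s₂²/n₂)² / [(s₁²/n₁)²/(n₁-1) + (s₂²/n₂)²/(n₂-1)] ≈ 44.73
t = (x̄₁ - x̄₂) / SE = (55.26 - 53.42) / 2.4803 = 1.84 / 2.4803 = 0.742
p-value = 0.4621

Since p-value > α = 0.1, we fail to reject H₀.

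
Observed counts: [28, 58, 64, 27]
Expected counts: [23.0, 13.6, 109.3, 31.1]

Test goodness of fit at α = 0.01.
Chi-square goodness of fit test:
H₀: observed counts match expected distribution
H₁: observed counts differ from expected distribution
df = k - 1 = 3
χ² = Σ(O - E)²/E
   = (28 - 23.0)²/23.0 + (58 - 13.6)²/13.6 + (64 - 109.3)²/109.3 + (27 - 31.1)²/31.1
   = 1.087 + 144.953 + 18.775 + 0.541
   = 165.36
p-value < 0.0001

Since p-value < α = 0.01, we reject H₀.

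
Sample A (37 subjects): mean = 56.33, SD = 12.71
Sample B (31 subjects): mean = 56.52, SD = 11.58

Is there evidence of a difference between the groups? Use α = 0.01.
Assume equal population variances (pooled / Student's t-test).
Student's two-sample t-test (equal variances):
H₀: μ₁ = μ₂
H₁: μ₁ ≠ μ₂
df = n₁ + n₂ - 2 = 66
Pooled variance s_p² = [(n₁-1)s₁² + (n₂-1)s₂²] / (n₁ + n₂ - 2) = [(36)(12.71²) + (30)(11.58²)] / 66 = 149.0679
SE = √(s_p²(1/n₁ + 1/n₂)) = √(149.0679 × (1/37 + 1/31)) = 2.9728
t = (x̄₁ - x̄₂) / SE = (56.33 - 56.52) / 2.9728 = -0.19 / 2.9728 = -0.064
p-value = 0.9492

Since p-value > α = 0.01, we fail to reject H₀.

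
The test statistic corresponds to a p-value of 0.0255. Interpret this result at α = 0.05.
Since p = 0.0255 < α = 0.05, reject H₀.
There is sufficient evidence to reject the null hypothesis; the result is statistically significant at the 0.05 level.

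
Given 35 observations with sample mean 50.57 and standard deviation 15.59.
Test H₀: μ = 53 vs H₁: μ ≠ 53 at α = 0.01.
One-sample t-test:
H₀: μ = 53
H₁: μ ≠ 53
df = n - 1 = 34
t = (x̄ - μ₀) / (s/√n) = (50.57 - 53) / (15.59/√35) = -0.922
p-value = 0.3630

Since p-value > α = 0.01, we fail to reject H₀.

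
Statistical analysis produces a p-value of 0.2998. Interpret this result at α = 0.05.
Since p = 0.2998 > α = 0.05, fail to reject H₀.
There is insufficient evidence to reject the null hypothesis; the result is not statistically significant at the 0.05 level.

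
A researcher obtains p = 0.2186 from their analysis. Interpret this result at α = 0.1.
Since p = 0.2186 > α = 0.1, fail to reject H₀.
There is insufficient evidence to reject the null hypothesis; the result is not statistically significant at the 0.1 level.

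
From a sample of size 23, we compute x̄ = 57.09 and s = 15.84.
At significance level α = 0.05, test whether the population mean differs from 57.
One-sample t-test:
H₀: μ = 57
H₁: μ ≠ 57
df = n - 1 = 22
t = (x̄ - μ₀) / (s/√n) = (57.09 - 57) / (15.84/√23) = 0.027
p-value = 0.9785

Since p-value > α = 0.05, we fail to reject H₀.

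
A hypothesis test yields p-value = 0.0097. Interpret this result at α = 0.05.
Since p = 0.0097 < α = 0.05, reject H₀.
There is sufficient evidence to reject the null hypothesis; the result is statistically significant at the 0.05 level.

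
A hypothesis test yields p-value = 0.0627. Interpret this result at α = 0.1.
Since p = 0.0627 < α = 0.1, reject H₀.
There is sufficient evidence to reject the null hypothesis; the result is statistically significant at the 0.1 level.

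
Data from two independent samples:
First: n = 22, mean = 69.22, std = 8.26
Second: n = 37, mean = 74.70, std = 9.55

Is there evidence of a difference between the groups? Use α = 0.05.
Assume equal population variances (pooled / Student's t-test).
Student's two-sample t-test (equal variances):
H₀: μ₁ = μ₂
H₁: μ₁ ≠ μ₂
df = n₁ + n₂ - 2 = 57
Pooled variance s_p² = [(n₁-1)s₁² + (n₂-1)s₂²] / (n₁ + n₂ - 2) = [(21)(8.26²) + (36)(9.55²)] / 57 = 82.7381
SE = √(s_p²(1/n₁ + 1/n₂)) = √(82.7381 × (1/22 + 1/37)) = 2.4489
t = (x̄₁ - x̄₂) / SE = (69.22 - 74.70) / 2.4489 = -5.48 / 2.4489 = -2.238
p-value = 0.0292

Since p-value < α = 0.05, we reject H₀.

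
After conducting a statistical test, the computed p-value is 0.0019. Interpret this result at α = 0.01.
Since p = 0.0019 < α = 0.01, reject H₀.
There is sufficient evidence to reject the null hypothesis; the result is statistically significant at the 0.01 level.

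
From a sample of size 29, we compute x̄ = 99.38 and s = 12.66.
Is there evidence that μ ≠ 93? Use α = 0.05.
One-sample t-test:
H₀: μ = 93
H₁: μ ≠ 93
df = n - 1 = 28
t = (x̄ - μ₀) / (s/√n) = (99.38 - 93) / (12.66/√29) = 2.714
p-value = 0.0113

Since p-value < α = 0.05, we reject H₀.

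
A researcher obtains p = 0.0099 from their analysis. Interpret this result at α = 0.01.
Since p = 0.0099 < α = 0.01, reject H₀.
There is sufficient evidence to reject the null hypothesis; the result is statistically significant at the 0.01 level.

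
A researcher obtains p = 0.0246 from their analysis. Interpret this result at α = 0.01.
Since p = 0.0246 > α = 0.01, fail to reject H₀.
There is insufficient evidence to reject the null hypothesis; the result is not statistically significant at the 0.01 level.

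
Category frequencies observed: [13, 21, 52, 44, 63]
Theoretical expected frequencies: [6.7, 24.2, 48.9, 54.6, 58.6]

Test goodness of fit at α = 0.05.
Chi-square goodness of fit test:
H₀: observed counts match expected distribution
H₁: observed counts differ from expected distribution
df = k - 1 = 4
χ² = Σ(O - E)²/E
   = (13 - 6.7)²/6.7 + (21 - 24.2)²/24.2 + (52 - 48.9)²/48.9 + (44 - 54.6)²/54.6 + (63 - 58.6)²/58.6
   = 5.924 + 0.423 + 0.197 + 2.058 + 0.330
   = 8.93
p-value = 0.0628

Since p-value > α = 0.05, we fail to reject H₀.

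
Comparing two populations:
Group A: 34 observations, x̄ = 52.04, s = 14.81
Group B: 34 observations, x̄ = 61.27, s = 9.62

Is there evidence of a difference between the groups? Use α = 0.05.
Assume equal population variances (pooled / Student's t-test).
Student's two-sample t-test (equal variances):
H₀: μ₁ = μ₂
H₁: μ₁ ≠ μ₂
df = n₁ + n₂ - 2 = 66
Pooled variance s_p² = [(n₁-1)s₁² + (n₂-1)s₂²] / (n₁ + n₂ - 2) = [(33)(14.81²) + (33)(9.62²)] / 66 = 155.9403
SE = √(s_p²(1/n₁ + 1/n₂)) = √(155.9403 × (1/34 + 1/34)) = 3.0287
t = (x̄₁ - x̄₂) / SE = (52.04 - 61.27) / 3.0287 = -9.23 / 3.0287 = -3.048
p-value = 0.0033

Since p-value < α = 0.05, we reject H₀.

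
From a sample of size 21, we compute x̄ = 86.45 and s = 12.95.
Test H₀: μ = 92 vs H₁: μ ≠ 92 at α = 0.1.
One-sample t-test:
H₀: μ = 92
H₁: μ ≠ 92
df = n - 1 = 20
t = (x̄ - μ₀) / (s/√n) = (86.45 - 92) / (12.95/√21) = -1.964
p-value = 0.0636

Since p-value < α = 0.1, we reject H₀.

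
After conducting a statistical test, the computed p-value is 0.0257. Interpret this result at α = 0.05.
Since p = 0.0257 < α = 0.05, reject H₀.
There is sufficient evidence to reject the null hypothesis; the result is statistically significant at the 0.05 level.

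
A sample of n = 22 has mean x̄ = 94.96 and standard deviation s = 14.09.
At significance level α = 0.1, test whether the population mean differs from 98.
One-sample t-test:
H₀: μ = 98
H₁: μ ≠ 98
df = n - 1 = 21
t = (x̄ - μ₀) / (s/√n) = (94.96 - 98) / (14.09/√22) = -1.012
p-value = 0.3231

Since p-value > α = 0.1, we fail to reject H₀.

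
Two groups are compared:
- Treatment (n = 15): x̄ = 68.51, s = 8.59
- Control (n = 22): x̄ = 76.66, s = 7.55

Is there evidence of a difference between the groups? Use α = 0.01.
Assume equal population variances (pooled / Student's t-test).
Student's two-sample t-test (equal variances):
H₀: μ₁ = μ₂
H₁: μ₁ ≠ μ₂
df = n₁ + n₂ - 2 = 35
Pooled variance s_p² = [(n₁-1)s₁² + (n₂-1)s₂²] / (n₁ + n₂ - 2) = [(14)(8.59²) + (21)(7.55²)] / 35 = 63.7167
SE = √(s_p²(1/n₁ + 1/n₂)) = √(63.7167 × (1/15 + 1/22)) = 2.6728
t = (x̄₁ - x̄₂) / SE = (68.51 - 76.66) / 2.6728 = -8.15 / 2.6728 = -3.049
p-value = 0.0044

Since p-value < α = 0.01, we reject H₀.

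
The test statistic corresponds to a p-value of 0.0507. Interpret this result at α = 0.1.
Since p = 0.0507 < α = 0.1, reject H₀.
There is sufficient evidence to reject the null hypothesis; the result is statistically significant at the 0.1 level.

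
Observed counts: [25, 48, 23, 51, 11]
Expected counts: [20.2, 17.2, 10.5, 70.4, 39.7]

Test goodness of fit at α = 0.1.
Chi-square goodness of fit test:
H₀: observed counts match expected distribution
H₁: observed counts differ from expected distribution
df = k - 1 = 4
χ² = Σ(O - E)²/E
   = (25 - 20.2)²/20.2 + (48 - 17.2)²/17.2 + (23 - 10.5)²/10.5 + (51 - 70.4)²/70.4 + (11 - 39.7)²/39.7
   = 1.141 + 55.153 + 14.881 + 5.346 + 20.748
   = 97.27
p-value < 0.0001

Since p-value < α = 0.1, we reject H₀.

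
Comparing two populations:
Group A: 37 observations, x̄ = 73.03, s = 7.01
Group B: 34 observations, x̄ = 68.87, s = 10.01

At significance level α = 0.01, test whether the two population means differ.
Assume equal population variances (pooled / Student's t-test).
Student's two-sample t-test (equal variances):
H₀: μ₁ = μ₂
H₁: μ₁ ≠ μ₂
df = n₁ + n₂ - 2 = 69
Pooled variance s_p² = [(n₁-1)s₁² + (n₂-1)s₂²] / (n₁ + n₂ - 2) = [(36)(7.01²) + (33)(10.01²)] / 69 = 73.5601
SE = √(s_p²(1/n₁ + 1/n₂)) = √(73.5601 × (1/37 + 1/34)) = 2.0376
t = (x̄₁ - x̄₂) / SE = (73.03 - 68.87) / 2.0376 = 4.16 / 2.0376 = 2.042
p-value = 0.0450

Since p-value > α = 0.01, we fail to reject H₀.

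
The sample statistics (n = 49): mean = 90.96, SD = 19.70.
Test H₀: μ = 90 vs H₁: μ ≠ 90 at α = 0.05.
One-sample t-test:
H₀: μ = 90
H₁: μ ≠ 90
df = n - 1 = 48
t = (x̄ - μ₀) / (s/√n) = (90.96 - 90) / (19.70/√49) = 0.341
p-value = 0.7345

Since p-value > α = 0.05, we fail to reject H₀.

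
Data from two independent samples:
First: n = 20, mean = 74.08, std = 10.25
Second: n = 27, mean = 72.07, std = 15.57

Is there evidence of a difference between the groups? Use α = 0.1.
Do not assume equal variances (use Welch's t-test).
Welch's two-sample t-test:
H₀: μ₁ = μ₂
H₁: μ₁ ≠ μ₂
s₁²/n₁ = 10.25²/20 = 5.2531,  s₂²/n₂ = 15.57²/27 = 8.9787
SE = √(s₁²/n₁ + s₂²/n₂) = √(5.2531 + 8.9787) = 3.7725
df (Welch-Satterthwaite) = (s₁²/n₁ + s₂²/n₂)² / [(s₁²/n₁)²/(n₁-1) + (s₂²/n₂)²/(n₂-1)] ≈ 44.49
t = (x̄₁ - x̄₂) / SE = (74.08 - 72.07) / 3.7725 = 2.01 / 3.7725 = 0.533
p-value = 0.5968

Since p-value > α = 0.1, we fail to reject H₀.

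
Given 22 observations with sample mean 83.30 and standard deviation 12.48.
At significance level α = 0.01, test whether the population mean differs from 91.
One-sample t-test:
H₀: μ = 91
H₁: μ ≠ 91
df = n - 1 = 21
t = (x̄ - μ₀) / (s/√n) = (83.30 - 91) / (12.48/√22) = -2.894
p-value = 0.0087

Since p-value < α = 0.01, we reject H₀.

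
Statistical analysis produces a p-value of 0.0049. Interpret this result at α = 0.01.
Since p = 0.0049 < α = 0.01, reject H₀.
There is sufficient evidence to reject the null hypothesis; the result is statistically significant at the 0.01 level.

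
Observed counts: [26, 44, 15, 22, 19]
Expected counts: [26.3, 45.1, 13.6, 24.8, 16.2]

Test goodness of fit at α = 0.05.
Chi-square goodness of fit test:
H₀: observed counts match expected distribution
H₁: observed counts differ from expected distribution
df = k - 1 = 4
χ² = Σ(O - E)²/E
   = (26 - 26.3)²/26.3 + (44 - 45.1)²/45.1 + (15 - 13.6)²/13.6 + (22 - 24.8)²/24.8 + (19 - 16.2)²/16.2
   = 0.003 + 0.027 + 0.144 + 0.316 + 0.484
   = 0.97
p-value = 0.9136

Since p-value > α = 0.05, we fail to reject H₀.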